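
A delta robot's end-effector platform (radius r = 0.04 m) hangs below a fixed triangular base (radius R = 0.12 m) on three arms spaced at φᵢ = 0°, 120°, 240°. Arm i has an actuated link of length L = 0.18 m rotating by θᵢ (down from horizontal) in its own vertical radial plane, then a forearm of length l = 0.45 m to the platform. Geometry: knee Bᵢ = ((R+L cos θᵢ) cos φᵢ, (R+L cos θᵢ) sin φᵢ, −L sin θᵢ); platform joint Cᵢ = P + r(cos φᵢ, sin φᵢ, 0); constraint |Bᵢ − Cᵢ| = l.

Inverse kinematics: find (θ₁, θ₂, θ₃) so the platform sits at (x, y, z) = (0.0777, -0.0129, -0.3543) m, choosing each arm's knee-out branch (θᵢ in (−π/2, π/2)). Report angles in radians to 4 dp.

arm 1 (φ=0.0°): x'=0.0777, y'=-0.0129
  A=0.0023, B=-0.3543, C=(l²−L²−A²−y'²−z²)/(2L)=0.1233
  θ1 = atan2(B,A) + arccos(C/0.3543) = -0.3490
φ2=120.0° → target in arm frame (-0.0500, -0.0608)
  A=0.1300, B=-0.3543, C=(l²−L²−A²−y'²−z²)/(2L)=0.0666
  θ2 = atan2(B,A) + arccos(C/0.3774) = 0.1744
arm 3 (φ=240.0°): x'=-0.0277, y'=0.0737
  e−x'=0.1077;  (l²−L²−(e−x')²−y'²−z²)/2L = 0.0765
  √(A²+B²)=0.3703;  θ3 = -1.2757+1.3627 ≈ 0.0870

θ₁ = -0.3490, θ₂ = 0.1744, θ₃ = 0.0870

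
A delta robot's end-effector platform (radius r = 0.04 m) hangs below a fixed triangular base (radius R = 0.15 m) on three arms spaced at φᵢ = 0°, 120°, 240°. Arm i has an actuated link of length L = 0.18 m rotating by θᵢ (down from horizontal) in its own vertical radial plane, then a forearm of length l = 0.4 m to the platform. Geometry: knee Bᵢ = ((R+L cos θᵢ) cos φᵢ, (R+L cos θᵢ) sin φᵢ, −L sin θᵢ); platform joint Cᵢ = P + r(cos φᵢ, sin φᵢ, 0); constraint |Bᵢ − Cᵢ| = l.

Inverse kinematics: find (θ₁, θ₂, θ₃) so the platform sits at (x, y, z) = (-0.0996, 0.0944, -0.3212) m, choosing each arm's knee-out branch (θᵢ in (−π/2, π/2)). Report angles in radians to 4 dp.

φ1=0.0° → target in arm frame (-0.0996, 0.0944)
  e−x'=0.2096;  (l²−L²−(e−x')²−y'²−z²)/2L = -0.0789
  √(A²+B²)=0.3835;  θ1 = -0.9926+1.7781 ≈ 0.7854
φ2=120.0° → target in arm frame (0.1316, 0.0391)
  A cos θ + B sin θ = C:  -0.0216·cos θ + -0.3212·sin θ = 0.0623
  √(A²+B²)=0.3219;  θ2 = -1.6378+1.3759 ≈ -0.2619
rotate P by −φ3: (-0.0320, -0.1335, -0.3212)
  A cos θ + B sin θ = C:  0.1420·cos θ + -0.3212·sin θ = -0.0376
  √(A²+B²)=0.3512;  θ3 = -1.1547+1.6780 ≈ 0.5234

θ₁ = 0.7854, θ₂ = -0.2619, θ₃ = 0.5234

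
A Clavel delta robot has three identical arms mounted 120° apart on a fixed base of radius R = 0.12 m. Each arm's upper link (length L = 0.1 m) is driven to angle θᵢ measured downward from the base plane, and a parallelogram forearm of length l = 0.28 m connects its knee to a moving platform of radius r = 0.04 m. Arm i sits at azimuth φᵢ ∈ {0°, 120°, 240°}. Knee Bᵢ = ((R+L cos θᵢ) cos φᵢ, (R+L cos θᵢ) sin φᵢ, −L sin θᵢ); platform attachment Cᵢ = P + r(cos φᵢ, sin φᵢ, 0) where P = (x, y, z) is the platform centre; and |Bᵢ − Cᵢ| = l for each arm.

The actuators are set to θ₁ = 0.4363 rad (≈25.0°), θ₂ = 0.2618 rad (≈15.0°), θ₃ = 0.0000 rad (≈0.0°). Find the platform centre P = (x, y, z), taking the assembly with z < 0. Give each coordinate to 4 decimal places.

(-0.0290, -0.0206, -0.2375)

φ1=0.0°: virtual centre (0.1706, 0.0000, -0.0423), radius l
O2 = (0.1766·cos120.0°, 0.1766·sin120.0°, -0.0259) = (-0.0883, 0.1529, -0.0259)
O3 = (0.1800·cos240.0°, 0.1800·sin240.0°, 0.0000) = (-0.0900, -0.1559, 0.0000)
|O₂|²−|O₁|² = 0.0010;  |O₃|²−|O₁|² = 0.0015
linear system: -0.5179x+0.3059y = 0.0010−0.0328z; -0.5213x+-0.3118y = 0.0015−0.0845z
Cramer: x(z) = -0.0024+0.1124z;  y(z) = -0.0009+0.0832z
into |P−O₁|² = l²: 1.0196z² + 0.0455z + -0.0467 = 0;  Δ = 0.1925;  z = -0.2375 or 0.1928 → z<0 root = -0.2375
x = -0.0290, y = -0.0206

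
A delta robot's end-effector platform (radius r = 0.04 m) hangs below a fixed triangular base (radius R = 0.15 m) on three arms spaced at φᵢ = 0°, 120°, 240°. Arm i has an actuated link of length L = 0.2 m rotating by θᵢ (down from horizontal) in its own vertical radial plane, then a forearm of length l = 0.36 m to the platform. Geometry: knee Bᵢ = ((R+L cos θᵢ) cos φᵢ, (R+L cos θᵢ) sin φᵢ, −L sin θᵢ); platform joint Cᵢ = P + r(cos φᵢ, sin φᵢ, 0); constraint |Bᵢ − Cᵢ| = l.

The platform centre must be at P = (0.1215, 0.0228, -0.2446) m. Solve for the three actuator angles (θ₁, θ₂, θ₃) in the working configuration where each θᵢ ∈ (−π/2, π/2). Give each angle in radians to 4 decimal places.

arm 1 (φ=0.0°): x'=0.1215, y'=0.0228
  e−x'=-0.0115;  (l²−L²−(e−x')²−y'²−z²)/2L = 0.0728
  θ1 = atan2(B,A) + arccos(C/0.2449) = -0.3488
φ2=120.0° → target in arm frame (-0.0410, -0.1166)
  e−x'=0.1510;  (l²−L²−(e−x')²−y'²−z²)/2L = -0.0166
  θ2 = atan2(B,A) + arccos(C/0.2875) = 0.6108
φ3=240.0° → target in arm frame (-0.0805, 0.0938)
  A cos θ + B sin θ = C:  0.1905·cos θ + -0.2446·sin θ = -0.0383
  θ3 = atan2(B,A) + arccos(C/0.3100) = 0.7855

θ₁ = -0.3488, θ₂ = 0.6108, θ₃ = 0.7855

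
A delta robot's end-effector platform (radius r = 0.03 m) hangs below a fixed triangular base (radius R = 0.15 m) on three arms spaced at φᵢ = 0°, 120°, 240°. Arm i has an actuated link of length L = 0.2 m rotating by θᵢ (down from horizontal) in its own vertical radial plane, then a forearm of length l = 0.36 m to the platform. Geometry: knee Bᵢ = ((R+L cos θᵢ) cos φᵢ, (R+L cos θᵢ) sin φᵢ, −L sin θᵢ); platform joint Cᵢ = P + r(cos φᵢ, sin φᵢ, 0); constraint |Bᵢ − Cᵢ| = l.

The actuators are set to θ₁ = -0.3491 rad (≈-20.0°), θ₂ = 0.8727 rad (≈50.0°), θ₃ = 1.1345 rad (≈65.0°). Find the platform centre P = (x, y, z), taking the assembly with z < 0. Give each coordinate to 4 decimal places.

arm 1 at φ=0.0°: e+L cos θ1 = 0.3079;  S1 = (0.3079, 0.0000, 0.0684)
φ2=120.0°: virtual centre (-0.1243, 0.2153, -0.1532), radius l
arm 3 at φ=240.0°: e+L cos θ3 = 0.2045;  S3 = (-0.1023, -0.1771, -0.1813)
eliminate P² terms by subtracting sphere 1 from 2 and 3
[-0.8644 0.4305 -0.4432]·P = -0.0143;  [-0.8204 -0.3542 -0.4994]·P = -0.0248
det = 0.6594;  x = 0.0239+-0.5641z,  y = 0.0148+-0.1031z
quadratic in z: (1.3289)z²+(0.1806)z+(-0.0440)=0, √Δ=0.5163 → z ∈ {-0.2622, 0.1263}; z = -0.2622 (taking z<0)
x = 0.1718, y = 0.0419

(0.1718, 0.0419, -0.2622)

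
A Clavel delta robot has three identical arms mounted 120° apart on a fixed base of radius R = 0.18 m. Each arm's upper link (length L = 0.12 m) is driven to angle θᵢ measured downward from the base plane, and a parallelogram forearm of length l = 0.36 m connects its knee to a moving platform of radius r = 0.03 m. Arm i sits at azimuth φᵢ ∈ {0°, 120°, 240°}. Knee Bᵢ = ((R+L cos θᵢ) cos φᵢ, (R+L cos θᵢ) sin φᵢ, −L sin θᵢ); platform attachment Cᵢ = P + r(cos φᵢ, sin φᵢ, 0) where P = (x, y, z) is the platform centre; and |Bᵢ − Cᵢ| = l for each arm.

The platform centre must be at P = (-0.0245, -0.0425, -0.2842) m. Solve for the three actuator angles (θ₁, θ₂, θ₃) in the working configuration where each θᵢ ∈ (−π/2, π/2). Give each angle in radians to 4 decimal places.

arm 1 (φ=0.0°): x'=-0.0245, y'=-0.0425
  e−x'=0.1745;  (l²−L²−(e−x')²−y'²−z²)/2L = 0.0091
  θ1 = atan2(B,A) + arccos(C/0.3335) = 0.5235
arm 2 (φ=120.0°): x'=-0.0246, y'=0.0425
  A cos θ + B sin θ = C:  0.1746·cos θ + -0.2842·sin θ = 0.0090
  θ2 = atan2(B,A) + arccos(C/0.3335) = 0.5238
rotate P by −φ3: (0.0491, 0.0000, -0.2842)
  A=0.1009, B=-0.2842, C=(l²−L²−A²−y'²−z²)/(2L)=0.1010
  √(A²+B²)=0.3016;  θ3 = -1.2295+1.2293 ≈ -0.0002

θ₁ = 0.5235, θ₂ = 0.5238, θ₃ = -0.0002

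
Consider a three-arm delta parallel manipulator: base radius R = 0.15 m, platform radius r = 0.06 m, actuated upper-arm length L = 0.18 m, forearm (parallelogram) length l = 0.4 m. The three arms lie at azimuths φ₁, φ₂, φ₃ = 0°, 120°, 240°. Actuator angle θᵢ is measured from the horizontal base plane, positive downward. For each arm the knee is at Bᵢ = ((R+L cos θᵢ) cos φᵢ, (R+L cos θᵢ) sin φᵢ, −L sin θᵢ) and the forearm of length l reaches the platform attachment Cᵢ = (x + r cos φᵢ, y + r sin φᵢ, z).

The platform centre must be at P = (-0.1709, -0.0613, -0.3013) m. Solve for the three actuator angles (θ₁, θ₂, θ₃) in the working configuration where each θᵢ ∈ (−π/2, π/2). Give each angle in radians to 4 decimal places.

arm 1 (φ=0.0°): x'=-0.1709, y'=-0.0613
  A cos θ + B sin θ = C:  0.2609·cos θ + -0.3013·sin θ = -0.0972
  θ1 = atan2(B,A) + arccos(C/0.3986) = 0.9601
φ2=120.0° → target in arm frame (0.0324, 0.1787)
  A cos θ + B sin θ = C:  0.0576·cos θ + -0.3013·sin θ = 0.0044
  θ2 = atan2(B,A) + arccos(C/0.3068) = 0.1747
φ3=240.0° → target in arm frame (0.1385, -0.1174)
  A cos θ + B sin θ = C:  -0.0485·cos θ + -0.3013·sin θ = 0.0575
  γ=atan2(-0.3013,-0.0485)=-1.7305;  ψ=arccos(0.1883)=1.3813;  θ3=γ+ψ≈-0.3492

θ₁ = 0.9601, θ₂ = 0.1747, θ₃ = -0.3492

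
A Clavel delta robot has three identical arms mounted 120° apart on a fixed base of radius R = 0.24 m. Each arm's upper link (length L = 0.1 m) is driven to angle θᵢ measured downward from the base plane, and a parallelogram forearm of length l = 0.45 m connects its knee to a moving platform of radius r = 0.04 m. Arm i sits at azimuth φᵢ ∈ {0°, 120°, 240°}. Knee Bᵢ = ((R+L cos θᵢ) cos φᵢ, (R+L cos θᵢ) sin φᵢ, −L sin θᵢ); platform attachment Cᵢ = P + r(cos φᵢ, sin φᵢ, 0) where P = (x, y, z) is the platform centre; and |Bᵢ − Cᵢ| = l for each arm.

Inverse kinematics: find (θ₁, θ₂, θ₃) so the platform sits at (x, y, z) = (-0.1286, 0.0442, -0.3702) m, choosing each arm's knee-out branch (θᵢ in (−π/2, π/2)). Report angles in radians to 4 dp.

θ₁ = 1.3087, θ₂ = -0.2619, θ₃ = 0.3491

arm 1 (φ=0.0°): x'=-0.1286, y'=0.0442
  e−x'=0.3286;  (l²−L²−(e−x')²−y'²−z²)/2L = -0.2724
  γ=atan2(-0.3702,0.3286)=-0.8449;  ψ=arccos(-0.5503)=2.1535;  θ1=γ+ψ≈1.3087
arm 2 (φ=120.0°): x'=0.1026, y'=0.0893
  e−x'=0.0974;  (l²−L²−(e−x')²−y'²−z²)/2L = 0.1900
  γ=atan2(-0.3702,0.0974)=-1.3135;  ψ=arccos(0.4962)=1.0515;  θ2=γ+ψ≈-0.2619
arm 3 (φ=240.0°): x'=0.0260, y'=-0.1335
  A cos θ + B sin θ = C:  0.1740·cos θ + -0.3702·sin θ = 0.0368
  γ=atan2(-0.3702,0.1740)=-1.1315;  ψ=arccos(0.0901)=1.4806;  θ3=γ+ψ≈0.3491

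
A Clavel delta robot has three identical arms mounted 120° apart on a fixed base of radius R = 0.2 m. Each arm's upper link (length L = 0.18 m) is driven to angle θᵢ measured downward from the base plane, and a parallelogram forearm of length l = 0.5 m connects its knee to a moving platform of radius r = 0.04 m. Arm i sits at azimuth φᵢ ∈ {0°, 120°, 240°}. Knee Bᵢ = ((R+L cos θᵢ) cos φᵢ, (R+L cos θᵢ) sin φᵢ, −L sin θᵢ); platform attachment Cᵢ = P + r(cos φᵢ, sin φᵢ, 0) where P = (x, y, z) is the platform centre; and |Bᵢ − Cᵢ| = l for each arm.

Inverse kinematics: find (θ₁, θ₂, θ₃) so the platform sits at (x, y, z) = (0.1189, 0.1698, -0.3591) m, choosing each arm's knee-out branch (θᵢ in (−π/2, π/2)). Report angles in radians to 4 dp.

rotate P by −φ1: (0.1189, 0.1698, -0.3591)
  A=0.0411, B=-0.3591, C=(l²−L²−A²−y'²−z²)/(2L)=0.1615
  γ=atan2(-0.3591,0.0411)=-1.4568;  ψ=arccos(0.4467)=1.1077;  θ1=γ+ψ≈-0.3491
rotate P by −φ2: (0.0876, -0.1879, -0.3591)
  A=0.0724, B=-0.3591, C=(l²−L²−A²−y'²−z²)/(2L)=0.1336
  θ2 = atan2(B,A) + arccos(C/0.3663) = -0.1745
rotate P by −φ3: (-0.2065, 0.0181, -0.3591)
  A cos θ + B sin θ = C:  0.3665·cos θ + -0.3591·sin θ = -0.1278
  √(A²+B²)=0.5131;  θ3 = -0.7752+1.8225 ≈ 1.0473

θ₁ = -0.3491, θ₂ = -0.1745, θ₃ = 1.0473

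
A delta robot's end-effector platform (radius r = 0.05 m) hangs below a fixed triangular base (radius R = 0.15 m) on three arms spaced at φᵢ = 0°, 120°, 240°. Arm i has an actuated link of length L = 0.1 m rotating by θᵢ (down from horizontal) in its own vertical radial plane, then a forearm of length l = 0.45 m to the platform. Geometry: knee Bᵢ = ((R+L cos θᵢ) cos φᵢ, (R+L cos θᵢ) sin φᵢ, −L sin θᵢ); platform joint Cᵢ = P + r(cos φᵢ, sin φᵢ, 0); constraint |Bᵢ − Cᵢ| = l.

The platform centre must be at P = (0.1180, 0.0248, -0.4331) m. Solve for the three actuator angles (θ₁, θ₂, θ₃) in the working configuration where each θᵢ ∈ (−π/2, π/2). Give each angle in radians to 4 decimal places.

rotate P by −φ1: (0.1180, 0.0248, -0.4331)
  A cos θ + B sin θ = C:  -0.0180·cos θ + -0.4331·sin θ = 0.0199
  √(A²+B²)=0.4335;  θ1 = -1.6123+1.5248 ≈ -0.0875
φ2=120.0° → target in arm frame (-0.0375, -0.1146)
  e−x'=0.1375;  (l²−L²−(e−x')²−y'²−z²)/2L = -0.1356
  θ2 = atan2(B,A) + arccos(C/0.4544) = 0.6105
rotate P by −φ3: (-0.0805, 0.0898, -0.4331)
  A cos θ + B sin θ = C:  0.1805·cos θ + -0.4331·sin θ = -0.1786
  θ3 = atan2(B,A) + arccos(C/0.4692) = 0.7852

θ₁ = -0.0875, θ₂ = 0.6105, θ₃ = 0.7852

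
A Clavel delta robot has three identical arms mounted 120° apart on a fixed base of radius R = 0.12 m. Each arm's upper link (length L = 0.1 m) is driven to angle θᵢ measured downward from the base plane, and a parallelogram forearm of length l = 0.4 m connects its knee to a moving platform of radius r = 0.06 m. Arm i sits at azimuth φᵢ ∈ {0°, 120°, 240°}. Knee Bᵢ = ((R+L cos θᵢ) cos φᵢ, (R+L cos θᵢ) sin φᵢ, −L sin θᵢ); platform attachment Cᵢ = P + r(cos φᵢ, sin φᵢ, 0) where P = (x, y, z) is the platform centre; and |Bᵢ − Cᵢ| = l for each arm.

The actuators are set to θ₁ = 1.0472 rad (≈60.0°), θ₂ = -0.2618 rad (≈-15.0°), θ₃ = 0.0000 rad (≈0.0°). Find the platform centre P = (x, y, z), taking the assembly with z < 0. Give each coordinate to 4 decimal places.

centre 1 = (0.1100·cos0.0°, 0.1100·sin0.0°, -0.0866) = (0.1100, 0.0000, -0.0866)
centre 2 = (0.1566·cos120.0°, 0.1566·sin120.0°, 0.0259) = (-0.0783, 0.1356, 0.0259)
φ3=240.0°: virtual centre (-0.0800, -0.1386, 0.0000), radius l
|centre ₂|²−|centre ₁|² = 0.0056;  |centre ₃|²−|centre ₁|² = 0.0060
linear system: -0.3766x+0.2712y = 0.0056−0.2250z; -0.3800x+-0.2771y = 0.0060−0.1732z
Cramer: x(z) = -0.0153+0.5270z;  y(z) = -0.0007-0.0977z
into |P−centre ₁|² = l²: 1.2873z² + 0.0412z + -0.1368 = 0;  Δ = 0.7061;  z = -0.3424 or 0.3104 → z<0 root = -0.3424
x = -0.1958, y = 0.0328

(-0.1958, 0.0328, -0.3424)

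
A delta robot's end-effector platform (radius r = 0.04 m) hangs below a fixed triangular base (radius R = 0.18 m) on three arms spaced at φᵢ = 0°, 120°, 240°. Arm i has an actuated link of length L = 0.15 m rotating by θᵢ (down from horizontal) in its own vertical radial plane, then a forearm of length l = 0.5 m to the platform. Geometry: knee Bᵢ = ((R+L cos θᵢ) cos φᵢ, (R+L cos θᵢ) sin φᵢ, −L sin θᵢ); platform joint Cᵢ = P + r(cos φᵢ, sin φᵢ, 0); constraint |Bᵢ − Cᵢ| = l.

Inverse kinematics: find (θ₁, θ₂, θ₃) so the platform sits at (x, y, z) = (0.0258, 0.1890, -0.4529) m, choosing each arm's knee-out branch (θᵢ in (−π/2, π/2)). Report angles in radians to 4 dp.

θ₁ = 0.4364, θ₂ = -0.0872, θ₃ = 1.1348

φ1=0.0° → target in arm frame (0.0258, 0.1890)
  A cos θ + B sin θ = C:  0.1142·cos θ + -0.4529·sin θ = -0.0879
  √(A²+B²)=0.4671;  θ1 = -1.3238+1.7602 ≈ 0.4364
rotate P by −φ2: (0.1508, -0.1168, -0.4529)
  A=-0.0108, B=-0.4529, C=(l²−L²−A²−y'²−z²)/(2L)=0.0287
  γ=atan2(-0.4529,-0.0108)=-1.5946;  ψ=arccos(0.0634)=1.5074;  θ2=γ+ψ≈-0.0872
arm 3 (φ=240.0°): x'=-0.1766, y'=-0.0722
  e−x'=0.3166;  (l²−L²−(e−x')²−y'²−z²)/2L = -0.2768
  √(A²+B²)=0.5526;  θ3 = -0.9607+2.0955 ≈ 1.1348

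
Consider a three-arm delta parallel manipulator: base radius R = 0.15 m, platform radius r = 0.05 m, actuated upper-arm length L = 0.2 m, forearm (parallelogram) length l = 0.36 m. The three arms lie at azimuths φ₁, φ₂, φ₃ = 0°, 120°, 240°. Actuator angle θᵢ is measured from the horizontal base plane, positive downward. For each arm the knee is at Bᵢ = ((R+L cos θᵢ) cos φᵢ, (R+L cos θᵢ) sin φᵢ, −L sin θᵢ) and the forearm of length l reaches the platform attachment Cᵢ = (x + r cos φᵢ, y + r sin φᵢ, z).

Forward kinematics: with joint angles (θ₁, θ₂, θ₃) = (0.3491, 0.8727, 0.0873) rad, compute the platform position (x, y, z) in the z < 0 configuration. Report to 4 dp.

(0.0250, -0.1039, -0.2913)

O1 = (0.2879·cos0.0°, 0.2879·sin0.0°, -0.0684) = (0.2879, 0.0000, -0.0684)
arm 2 at φ=120.0°: e+L cos θ2 = 0.2286;  O2 = (-0.1143, 0.1979, -0.1532)
arm 3 at φ=240.0°: e+L cos θ3 = 0.2992;  O3 = (-0.1496, -0.2591, -0.0174)
subtract pairs → two planes through P
plane₁₂: -0.8044x+0.3959y+-0.1696z = -0.0119
det = 0.7634;  x = 0.0069+-0.0623z,  y = -0.0160+0.3019z
into |P−O₁|² = l²: 1.0950z² + 0.1622z + -0.0457 = 0;  Δ = 0.2264;  z = -0.2913 or 0.1432 → z<0 root = -0.2913
x = 0.0250, y = -0.1039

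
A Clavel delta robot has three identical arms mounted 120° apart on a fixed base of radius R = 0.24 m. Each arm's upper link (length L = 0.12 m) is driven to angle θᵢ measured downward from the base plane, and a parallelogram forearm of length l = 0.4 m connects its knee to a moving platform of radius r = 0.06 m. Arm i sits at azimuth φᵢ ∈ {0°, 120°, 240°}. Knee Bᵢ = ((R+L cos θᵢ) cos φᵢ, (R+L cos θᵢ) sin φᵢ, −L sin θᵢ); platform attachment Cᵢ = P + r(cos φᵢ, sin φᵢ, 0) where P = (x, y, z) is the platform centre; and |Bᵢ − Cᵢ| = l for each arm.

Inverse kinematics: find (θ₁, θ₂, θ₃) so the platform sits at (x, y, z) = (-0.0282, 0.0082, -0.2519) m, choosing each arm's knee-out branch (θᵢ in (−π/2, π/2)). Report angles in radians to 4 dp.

rotate P by −φ1: (-0.0282, 0.0082, -0.2519)
  e−x'=0.2082;  (l²−L²−(e−x')²−y'²−z²)/2L = 0.1614
  θ1 = atan2(B,A) + arccos(C/0.3268) = 0.1742
φ2=120.0° → target in arm frame (0.0212, 0.0203)
  A cos θ + B sin θ = C:  0.1588·cos θ + -0.2519·sin θ = 0.2355
  θ2 = atan2(B,A) + arccos(C/0.2978) = -0.3497
φ3=240.0° → target in arm frame (0.0070, -0.0285)
  A=0.1730, B=-0.2519, C=(l²−L²−A²−y'²−z²)/(2L)=0.2142
  √(A²+B²)=0.3056;  θ3 = -0.9690+0.7942 ≈ -0.1748

θ₁ = 0.1742, θ₂ = -0.3497, θ₃ = -0.1748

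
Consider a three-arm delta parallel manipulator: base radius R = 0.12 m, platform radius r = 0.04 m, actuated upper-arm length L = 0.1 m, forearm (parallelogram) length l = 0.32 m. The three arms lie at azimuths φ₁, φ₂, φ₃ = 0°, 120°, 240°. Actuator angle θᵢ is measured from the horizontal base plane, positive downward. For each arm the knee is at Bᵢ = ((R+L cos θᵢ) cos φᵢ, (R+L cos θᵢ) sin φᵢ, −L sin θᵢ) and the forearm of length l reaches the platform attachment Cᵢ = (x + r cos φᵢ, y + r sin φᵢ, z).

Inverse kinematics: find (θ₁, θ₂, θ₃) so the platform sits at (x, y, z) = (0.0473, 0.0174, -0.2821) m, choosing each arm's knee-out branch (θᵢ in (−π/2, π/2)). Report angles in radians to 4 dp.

θ₁ = -0.0875, θ₂ = 0.2619, θ₃ = 0.4362

φ1=0.0° → target in arm frame (0.0473, 0.0174)
  A cos θ + B sin θ = C:  0.0327·cos θ + -0.2821·sin θ = 0.0572
  γ=atan2(-0.2821,0.0327)=-1.4554;  ψ=arccos(0.2015)=1.3679;  θ1=γ+ψ≈-0.0875
φ2=120.0° → target in arm frame (-0.0086, -0.0497)
  A cos θ + B sin θ = C:  0.0886·cos θ + -0.2821·sin θ = 0.0125
  √(A²+B²)=0.2957;  θ2 = -1.2665+1.5284 ≈ 0.2619
φ3=240.0° → target in arm frame (-0.0387, 0.0323)
  A=0.1187, B=-0.2821, C=(l²−L²−A²−y'²−z²)/(2L)=-0.0116
  √(A²+B²)=0.3061;  θ3 = -1.1725+1.6086 ≈ 0.4362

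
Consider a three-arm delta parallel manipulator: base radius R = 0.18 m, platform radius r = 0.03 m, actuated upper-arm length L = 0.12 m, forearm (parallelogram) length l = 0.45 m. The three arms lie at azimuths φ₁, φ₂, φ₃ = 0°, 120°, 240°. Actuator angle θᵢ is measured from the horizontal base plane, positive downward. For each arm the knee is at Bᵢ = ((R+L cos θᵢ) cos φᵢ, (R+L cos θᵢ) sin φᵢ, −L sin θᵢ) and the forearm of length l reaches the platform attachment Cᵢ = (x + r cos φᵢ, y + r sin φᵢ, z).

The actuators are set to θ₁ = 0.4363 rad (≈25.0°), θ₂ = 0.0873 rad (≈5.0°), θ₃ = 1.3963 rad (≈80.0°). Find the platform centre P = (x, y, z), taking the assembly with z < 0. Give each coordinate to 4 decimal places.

(0.0498, 0.1624, -0.4147)

φ1=0.0°: virtual centre (0.2588, 0.0000, -0.0507), radius l
φ2=120.0°: virtual centre (-0.1348, 0.2334, -0.0105), radius l
arm 3 at φ=240.0°: e+L cos θ3 = 0.1708;  S3 = (-0.0854, -0.1479, -0.1182)
|S₂|²−|S₁|² = 0.0032;  |S₃|²−|S₁|² = -0.0264
plane₁₂: -0.7871x+0.4669y+0.0805z = 0.0032
det = 0.5542;  x = 0.0205+-0.0707z,  y = 0.0415+-0.2916z
into |P−S₁|² = l²: 1.0900z² + 0.1109z + -0.1414 = 0;  Δ = 0.6290;  z = -0.4147 or 0.3129 → z<0 root = -0.4147
x = 0.0498, y = 0.1624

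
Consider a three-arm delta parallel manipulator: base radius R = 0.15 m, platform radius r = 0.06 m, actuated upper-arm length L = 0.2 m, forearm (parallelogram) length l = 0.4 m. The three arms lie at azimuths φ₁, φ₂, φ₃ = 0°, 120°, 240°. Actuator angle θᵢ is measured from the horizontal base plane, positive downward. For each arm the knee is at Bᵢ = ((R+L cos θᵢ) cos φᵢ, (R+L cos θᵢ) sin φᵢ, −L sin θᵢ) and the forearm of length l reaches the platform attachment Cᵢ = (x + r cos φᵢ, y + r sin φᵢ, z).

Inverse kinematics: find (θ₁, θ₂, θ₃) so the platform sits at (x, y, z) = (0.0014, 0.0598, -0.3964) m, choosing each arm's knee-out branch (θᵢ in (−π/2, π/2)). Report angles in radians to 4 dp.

θ₁ = 0.5234, θ₂ = 0.3491, θ₃ = 0.6981

rotate P by −φ1: (0.0014, 0.0598, -0.3964)
  e−x'=0.0886;  (l²−L²−(e−x')²−y'²−z²)/2L = -0.1214
  θ1 = atan2(B,A) + arccos(C/0.4062) = 0.5234
φ2=120.0° → target in arm frame (0.0511, -0.0311)
  A cos θ + B sin θ = C:  0.0389·cos θ + -0.3964·sin θ = -0.0990
  γ=atan2(-0.3964,0.0389)=-1.4729;  ψ=arccos(-0.2486)=1.8221;  θ2=γ+ψ≈0.3491
rotate P by −φ3: (-0.0525, -0.0287, -0.3964)
  A cos θ + B sin θ = C:  0.1425·cos θ + -0.3964·sin θ = -0.1456
  θ3 = atan2(B,A) + arccos(C/0.4212) = 0.6981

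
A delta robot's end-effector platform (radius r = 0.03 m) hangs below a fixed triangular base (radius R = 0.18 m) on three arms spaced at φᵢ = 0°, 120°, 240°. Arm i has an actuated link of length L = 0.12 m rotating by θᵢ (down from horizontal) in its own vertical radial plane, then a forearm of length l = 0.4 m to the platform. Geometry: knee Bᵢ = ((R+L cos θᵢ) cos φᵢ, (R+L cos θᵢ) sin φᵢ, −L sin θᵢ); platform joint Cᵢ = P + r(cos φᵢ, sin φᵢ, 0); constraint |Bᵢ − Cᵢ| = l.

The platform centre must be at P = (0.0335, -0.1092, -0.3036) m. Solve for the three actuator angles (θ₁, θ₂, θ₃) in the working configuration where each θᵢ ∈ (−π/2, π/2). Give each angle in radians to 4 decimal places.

θ₁ = 0.0004, θ₂ = 0.8728, θ₃ = -0.3495

arm 1 (φ=0.0°): x'=0.0335, y'=-0.1092
  e−x'=0.1165;  (l²−L²−(e−x')²−y'²−z²)/2L = 0.1164
  θ1 = atan2(B,A) + arccos(C/0.3252) = 0.0004
rotate P by −φ2: (-0.1113, 0.0256, -0.3036)
  A cos θ + B sin θ = C:  0.2613·cos θ + -0.3036·sin θ = -0.0646
  γ=atan2(-0.3036,0.2613)=-0.8601;  ψ=arccos(-0.1614)=1.7329;  θ2=γ+ψ≈0.8728
arm 3 (φ=240.0°): x'=0.0778, y'=0.0836
  A cos θ + B sin θ = C:  0.0722·cos θ + -0.3036·sin θ = 0.1718
  θ3 = atan2(B,A) + arccos(C/0.3121) = -0.3495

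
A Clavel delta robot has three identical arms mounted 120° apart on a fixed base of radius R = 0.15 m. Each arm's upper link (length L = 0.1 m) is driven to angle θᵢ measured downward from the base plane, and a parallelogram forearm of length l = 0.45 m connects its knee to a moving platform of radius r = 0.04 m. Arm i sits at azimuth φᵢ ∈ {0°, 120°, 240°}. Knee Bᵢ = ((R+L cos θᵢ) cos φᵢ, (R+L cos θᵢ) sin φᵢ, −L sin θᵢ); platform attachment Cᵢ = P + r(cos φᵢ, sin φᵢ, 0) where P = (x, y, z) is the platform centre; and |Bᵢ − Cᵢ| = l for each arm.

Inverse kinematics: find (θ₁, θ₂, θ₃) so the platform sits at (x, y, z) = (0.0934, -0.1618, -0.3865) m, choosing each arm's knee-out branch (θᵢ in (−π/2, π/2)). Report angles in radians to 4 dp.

φ1=0.0° → target in arm frame (0.0934, -0.1618)
  A cos θ + B sin θ = C:  0.0166·cos θ + -0.3865·sin θ = 0.0833
  γ=atan2(-0.3865,0.0166)=-1.5279;  ψ=arccos(0.2154)=1.3537;  θ1=γ+ψ≈-0.1741
arm 2 (φ=120.0°): x'=-0.1868, y'=0.0000
  e−x'=0.2968;  (l²−L²−(e−x')²−y'²−z²)/2L = -0.2249
  γ=atan2(-0.3865,0.2968)=-0.9159;  ψ=arccos(-0.4616)=2.0506;  θ2=γ+ψ≈1.1347
φ3=240.0° → target in arm frame (0.0934, 0.1618)
  e−x'=0.0166;  (l²−L²−(e−x')²−y'²−z²)/2L = 0.0833
  θ3 = atan2(B,A) + arccos(C/0.3869) = -0.1743

θ₁ = -0.1741, θ₂ = 1.1347, θ₃ = -0.1743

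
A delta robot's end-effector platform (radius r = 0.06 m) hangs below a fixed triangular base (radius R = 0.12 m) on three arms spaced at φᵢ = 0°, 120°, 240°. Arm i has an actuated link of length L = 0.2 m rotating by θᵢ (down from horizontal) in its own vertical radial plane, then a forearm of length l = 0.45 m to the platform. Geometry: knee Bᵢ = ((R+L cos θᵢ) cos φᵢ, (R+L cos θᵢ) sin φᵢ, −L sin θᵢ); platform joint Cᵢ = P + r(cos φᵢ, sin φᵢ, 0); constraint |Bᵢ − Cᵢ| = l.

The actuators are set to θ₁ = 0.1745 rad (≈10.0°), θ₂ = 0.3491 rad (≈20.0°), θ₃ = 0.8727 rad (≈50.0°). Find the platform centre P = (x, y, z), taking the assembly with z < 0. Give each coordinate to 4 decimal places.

φ1=0.0°: virtual centre (0.2570, 0.0000, -0.0347), radius l
arm 2 at φ=120.0°: e+L cos θ2 = 0.2479;  S2 = (-0.1240, 0.2147, -0.0684)
S3 = (0.1886·cos240.0°, 0.1886·sin240.0°, -0.1532) = (-0.0943, -0.1633, -0.1532)
subtract pairs → two planes through P
linear system: -0.7619x+0.4294y = -0.0011−-0.0674z; -0.7025x+-0.3266y = -0.0082−-0.2370z
det = 0.5505;  x = 0.0070+-0.2248z,  y = 0.0100+-0.2420z
into |P−S₁|² = l²: 1.1091z² + 0.1770z + -0.1387 = 0;  Δ = 0.6468;  z = -0.4424 or 0.2828 → z<0 root = -0.4424
x = 0.1065, y = 0.1170

(0.1065, 0.1170, -0.4424)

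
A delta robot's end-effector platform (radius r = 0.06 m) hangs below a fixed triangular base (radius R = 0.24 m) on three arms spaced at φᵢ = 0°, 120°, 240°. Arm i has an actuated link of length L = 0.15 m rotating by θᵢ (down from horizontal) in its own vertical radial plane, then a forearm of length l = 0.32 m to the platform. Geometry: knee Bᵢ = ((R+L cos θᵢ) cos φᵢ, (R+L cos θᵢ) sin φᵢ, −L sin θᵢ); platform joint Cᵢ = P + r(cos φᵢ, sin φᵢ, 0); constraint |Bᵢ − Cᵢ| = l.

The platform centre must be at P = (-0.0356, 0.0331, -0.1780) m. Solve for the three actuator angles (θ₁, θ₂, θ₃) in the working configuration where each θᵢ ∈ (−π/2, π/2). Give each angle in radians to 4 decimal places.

θ₁ = 0.8730, θ₂ = 0.1745, θ₃ = 0.6981

φ1=0.0° → target in arm frame (-0.0356, 0.0331)
  e−x'=0.2156;  (l²−L²−(e−x')²−y'²−z²)/2L = 0.0021
  γ=atan2(-0.1780,0.2156)=-0.6902;  ψ=arccos(0.0076)=1.5632;  θ1=γ+ψ≈0.8730
φ2=120.0° → target in arm frame (0.0465, 0.0143)
  A=0.1335, B=-0.1780, C=(l²−L²−A²−y'²−z²)/(2L)=0.1006
  θ2 = atan2(B,A) + arccos(C/0.2225) = 0.1745
φ3=240.0° → target in arm frame (-0.0109, -0.0474)
  A=0.1909, B=-0.1780, C=(l²−L²−A²−y'²−z²)/(2L)=0.0318
  √(A²+B²)=0.2610;  θ3 = -0.7505+1.4486 ≈ 0.6981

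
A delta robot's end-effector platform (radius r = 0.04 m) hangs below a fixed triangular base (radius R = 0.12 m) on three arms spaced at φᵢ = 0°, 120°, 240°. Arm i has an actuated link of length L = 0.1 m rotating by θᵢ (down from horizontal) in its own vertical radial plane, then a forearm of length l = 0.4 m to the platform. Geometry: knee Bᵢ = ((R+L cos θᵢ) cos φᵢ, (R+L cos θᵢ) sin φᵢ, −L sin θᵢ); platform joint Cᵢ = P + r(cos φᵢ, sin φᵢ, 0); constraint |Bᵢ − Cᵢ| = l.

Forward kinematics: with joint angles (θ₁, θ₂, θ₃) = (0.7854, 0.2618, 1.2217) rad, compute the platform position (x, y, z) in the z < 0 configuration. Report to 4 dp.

arm 1 at φ=0.0°: (R−r)+L cos θ1 = 0.1507;  S1 = (0.1507, 0.0000, -0.0707)
φ2=120.0°: virtual centre (-0.0883, 0.1529, -0.0259), radius l
arm 3 at φ=240.0°: (R−r)+L cos θ3 = 0.1142;  S3 = (-0.0571, -0.0989, -0.0940)
|S₂|²−|S₁|² = 0.0041;  |S₃|²−|S₁|² = -0.0058
plane₁₂: -0.4780x+0.3059y+0.0897z = 0.0041
Cramer: x(z) = 0.0044+0.0158z;  y(z) = 0.0204-0.2684z
sphere 1 gives Az²+Bz+C=0 with A=1.0723, B=0.1259, C=-0.1332;  B²−4AC=0.5870;  roots -0.4159, 0.2986;  negative root z = -0.4159
x = -0.0022, y = 0.1320

(-0.0022, 0.1320, -0.4159)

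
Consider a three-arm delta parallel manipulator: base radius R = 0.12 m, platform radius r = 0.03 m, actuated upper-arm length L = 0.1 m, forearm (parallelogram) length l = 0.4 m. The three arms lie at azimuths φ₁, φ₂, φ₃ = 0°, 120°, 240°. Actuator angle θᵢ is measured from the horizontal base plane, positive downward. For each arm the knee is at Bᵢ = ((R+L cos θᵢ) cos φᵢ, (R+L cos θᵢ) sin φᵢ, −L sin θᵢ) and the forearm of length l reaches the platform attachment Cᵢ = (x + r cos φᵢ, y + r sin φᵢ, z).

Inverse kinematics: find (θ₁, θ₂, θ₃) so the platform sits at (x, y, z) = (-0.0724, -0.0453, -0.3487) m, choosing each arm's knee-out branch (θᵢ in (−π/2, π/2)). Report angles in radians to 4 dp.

rotate P by −φ1: (-0.0724, -0.0453, -0.3487)
  A cos θ + B sin θ = C:  0.1624·cos θ + -0.3487·sin θ = -0.0001
  γ=atan2(-0.3487,0.1624)=-1.1349;  ψ=arccos(-0.0002)=1.5710;  θ1=γ+ψ≈0.4361
arm 2 (φ=120.0°): x'=-0.0030, y'=0.0854
  e−x'=0.0930;  (l²−L²−(e−x')²−y'²−z²)/2L = 0.0623
  γ=atan2(-0.3487,0.0930)=-1.3101;  ψ=arccos(0.1727)=1.3972;  θ2=γ+ψ≈0.0871
arm 3 (φ=240.0°): x'=0.0754, y'=-0.0401
  A=0.0146, B=-0.3487, C=(l²−L²−A²−y'²−z²)/(2L)=0.1330
  √(A²+B²)=0.3490;  θ3 = -1.5290+1.1800 ≈ -0.3491

θ₁ = 0.4361, θ₂ = 0.0871, θ₃ = -0.3491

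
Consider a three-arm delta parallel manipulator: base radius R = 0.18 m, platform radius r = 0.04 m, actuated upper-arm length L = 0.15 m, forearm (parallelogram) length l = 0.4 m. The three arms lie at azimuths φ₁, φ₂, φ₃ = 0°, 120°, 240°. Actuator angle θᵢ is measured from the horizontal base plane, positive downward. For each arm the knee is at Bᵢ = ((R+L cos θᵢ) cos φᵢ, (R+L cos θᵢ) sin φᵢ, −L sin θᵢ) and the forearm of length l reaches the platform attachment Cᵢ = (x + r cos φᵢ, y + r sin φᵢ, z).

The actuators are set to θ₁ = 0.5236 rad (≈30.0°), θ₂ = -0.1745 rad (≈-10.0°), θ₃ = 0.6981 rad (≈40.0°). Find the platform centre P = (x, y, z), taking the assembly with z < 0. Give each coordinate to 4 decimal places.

centre 1 = (0.2699·cos0.0°, 0.2699·sin0.0°, -0.0750) = (0.2699, 0.0000, -0.0750)
φ2=120.0°: virtual centre (-0.1439, 0.2492, 0.0260), radius l
arm 3 at φ=240.0°: e+L cos θ3 = 0.2549;  centre 3 = (-0.1275, -0.2208, -0.0964)
|centre ₂|²−|centre ₁|² = 0.0050;  |centre ₃|²−|centre ₁|² = -0.0042
[-0.8275 0.4983 0.2021]·P = 0.0050;  [-0.7947 -0.4415 -0.0428]·P = -0.0042
Cramer: x(z) = -0.0001+0.0892z;  y(z) = 0.0098-0.2575z
into |P−centre ₁|² = l²: 1.0742z² + 0.0968z + -0.0814 = 0;  Δ = 0.3589;  z = -0.3239 or 0.2338 → z<0 root = -0.3239
x = -0.0290, y = 0.0932

(-0.0290, 0.0932, -0.3239)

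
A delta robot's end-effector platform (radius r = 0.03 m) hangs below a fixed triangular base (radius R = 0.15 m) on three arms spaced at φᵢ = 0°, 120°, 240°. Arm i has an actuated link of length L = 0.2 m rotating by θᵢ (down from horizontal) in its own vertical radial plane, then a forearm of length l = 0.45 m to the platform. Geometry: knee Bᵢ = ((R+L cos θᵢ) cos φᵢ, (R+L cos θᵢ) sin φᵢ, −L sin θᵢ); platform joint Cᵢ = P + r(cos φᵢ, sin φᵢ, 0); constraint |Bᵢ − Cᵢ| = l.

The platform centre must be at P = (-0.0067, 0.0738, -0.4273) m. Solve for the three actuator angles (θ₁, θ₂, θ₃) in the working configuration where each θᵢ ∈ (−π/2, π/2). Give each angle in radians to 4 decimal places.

θ₁ = 0.5237, θ₂ = 0.2616, θ₃ = 0.6980

arm 1 (φ=0.0°): x'=-0.0067, y'=0.0738
  e−x'=0.1267;  (l²−L²−(e−x')²−y'²−z²)/2L = -0.1040
  θ1 = atan2(B,A) + arccos(C/0.4457) = 0.5237
rotate P by −φ2: (0.0673, -0.0311, -0.4273)
  A=0.0527, B=-0.4273, C=(l²−L²−A²−y'²−z²)/(2L)=-0.0596
  θ2 = atan2(B,A) + arccos(C/0.4305) = 0.2616
rotate P by −φ3: (-0.0606, -0.0427, -0.4273)
  A cos θ + B sin θ = C:  0.1806·cos θ + -0.4273·sin θ = -0.1363
  θ3 = atan2(B,A) + arccos(C/0.4639) = 0.6980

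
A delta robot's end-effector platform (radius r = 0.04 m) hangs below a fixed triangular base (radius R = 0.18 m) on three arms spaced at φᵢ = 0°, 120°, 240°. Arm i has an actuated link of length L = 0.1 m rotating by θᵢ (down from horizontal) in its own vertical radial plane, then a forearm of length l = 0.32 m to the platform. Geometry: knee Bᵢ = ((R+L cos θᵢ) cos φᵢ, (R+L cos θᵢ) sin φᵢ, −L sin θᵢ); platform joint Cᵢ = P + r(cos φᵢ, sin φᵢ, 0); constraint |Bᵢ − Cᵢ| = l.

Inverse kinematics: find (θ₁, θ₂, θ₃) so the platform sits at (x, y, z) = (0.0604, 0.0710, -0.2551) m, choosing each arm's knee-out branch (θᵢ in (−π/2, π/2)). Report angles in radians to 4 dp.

arm 1 (φ=0.0°): x'=0.0604, y'=0.0710
  A=0.0796, B=-0.2551, C=(l²−L²−A²−y'²−z²)/(2L)=0.0797
  γ=atan2(-0.2551,0.0796)=-1.2683;  ψ=arccos(0.2984)=1.2678;  θ1=γ+ψ≈-0.0005
arm 2 (φ=120.0°): x'=0.0313, y'=-0.0878
  A=0.1087, B=-0.2551, C=(l²−L²−A²−y'²−z²)/(2L)=0.0390
  √(A²+B²)=0.2773;  θ2 = -1.1679+1.4298 ≈ 0.2618
φ3=240.0° → target in arm frame (-0.0917, 0.0168)
  e−x'=0.2317;  (l²−L²−(e−x')²−y'²−z²)/2L = -0.1332
  θ3 = atan2(B,A) + arccos(C/0.3446) = 1.1342

θ₁ = -0.0005, θ₂ = 0.2618, θ₃ = 1.1342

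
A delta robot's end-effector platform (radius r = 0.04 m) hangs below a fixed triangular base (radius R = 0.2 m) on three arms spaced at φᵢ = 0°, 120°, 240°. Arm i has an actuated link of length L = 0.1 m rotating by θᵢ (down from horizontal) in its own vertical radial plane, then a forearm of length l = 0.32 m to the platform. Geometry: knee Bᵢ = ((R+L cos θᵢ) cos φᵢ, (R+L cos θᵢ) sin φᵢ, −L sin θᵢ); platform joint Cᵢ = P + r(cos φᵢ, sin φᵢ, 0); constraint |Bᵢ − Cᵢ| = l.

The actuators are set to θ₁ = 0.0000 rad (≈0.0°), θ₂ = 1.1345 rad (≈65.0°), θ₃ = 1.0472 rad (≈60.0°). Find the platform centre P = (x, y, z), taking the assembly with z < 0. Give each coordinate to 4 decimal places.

arm 1 at φ=0.0°: ρ1 = 0.2600;  centre 1 = (0.2600, 0.0000, 0.0000)
centre 2 = (0.2023·cos120.0°, 0.2023·sin120.0°, -0.0906) = (-0.1011, 0.1752, -0.0906)
arm 3 at φ=240.0°: ρ3 = 0.2100;  centre 3 = (-0.1050, -0.1819, -0.0866)
eliminate P² terms by subtracting sphere 1 from 2 and 3
plane₁₂: -0.7223x+0.3503y+-0.1813z = -0.0185
det = 0.5184;  x = 0.0238+-0.2442z,  y = -0.0037+0.0139z
into |P−centre ₁|² = l²: 1.0598z² + 0.1153z + -0.0466 = 0;  Δ = 0.2108;  z = -0.2710 or 0.1622 → z<0 root = -0.2710
x = 0.0899, y = -0.0075

(0.0899, -0.0075, -0.2710)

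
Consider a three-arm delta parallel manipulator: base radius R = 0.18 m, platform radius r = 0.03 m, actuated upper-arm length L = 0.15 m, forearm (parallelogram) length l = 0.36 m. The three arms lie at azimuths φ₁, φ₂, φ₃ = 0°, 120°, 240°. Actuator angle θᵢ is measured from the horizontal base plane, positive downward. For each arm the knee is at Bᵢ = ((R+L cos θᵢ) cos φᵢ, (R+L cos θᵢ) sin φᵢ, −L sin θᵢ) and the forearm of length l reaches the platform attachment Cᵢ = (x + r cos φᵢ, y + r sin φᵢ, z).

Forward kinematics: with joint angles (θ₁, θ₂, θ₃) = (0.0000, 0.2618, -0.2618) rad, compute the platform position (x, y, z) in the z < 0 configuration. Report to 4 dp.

(0.0017, -0.0303, -0.1993)

arm 1 at φ=0.0°: (R−r)+L cos θ1 = 0.3000;  O1 = (0.3000, 0.0000, 0.0000)
φ2=120.0°: virtual centre (-0.1474, 0.2554, -0.0388), radius l
O3 = (0.2949·cos240.0°, 0.2949·sin240.0°, 0.0388) = (-0.1474, -0.2554, 0.0388)
subtract pairs → two planes through P
plane₁₂: -0.8949x+0.5108y+-0.0776z = -0.0015
Cramer: x(z) = 0.0017+0.0000z;  y(z) = 0.0000+0.1520z
sphere 1 gives Az²+Bz+C=0 with A=1.0231, B=0.0000, C=-0.0406;  B²−4AC=0.1663;  roots -0.1993, 0.1993;  negative root z = -0.1993
x = 0.0017, y = -0.0303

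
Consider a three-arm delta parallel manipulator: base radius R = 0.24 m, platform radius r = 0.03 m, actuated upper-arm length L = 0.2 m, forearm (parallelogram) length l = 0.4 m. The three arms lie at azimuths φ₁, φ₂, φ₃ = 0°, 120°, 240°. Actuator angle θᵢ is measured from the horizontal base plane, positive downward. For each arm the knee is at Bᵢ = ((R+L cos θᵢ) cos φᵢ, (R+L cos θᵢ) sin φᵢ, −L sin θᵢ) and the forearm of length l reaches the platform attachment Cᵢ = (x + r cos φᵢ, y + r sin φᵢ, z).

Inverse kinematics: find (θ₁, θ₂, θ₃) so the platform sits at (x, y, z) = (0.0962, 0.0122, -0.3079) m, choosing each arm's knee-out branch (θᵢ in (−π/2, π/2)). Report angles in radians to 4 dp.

θ₁ = 0.2618, θ₂ = 0.9598, θ₃ = 1.0473

arm 1 (φ=0.0°): x'=0.0962, y'=0.0122
  e−x'=0.1138;  (l²−L²−(e−x')²−y'²−z²)/2L = 0.0302
  √(A²+B²)=0.3283;  θ1 = -1.2168+1.4785 ≈ 0.2618
arm 2 (φ=120.0°): x'=-0.0375, y'=-0.0894
  A cos θ + B sin θ = C:  0.2475·cos θ + -0.3079·sin θ = -0.1102
  √(A²+B²)=0.3951;  θ2 = -0.8937+1.8534 ≈ 0.9598
rotate P by −φ3: (-0.0587, 0.0772, -0.3079)
  e−x'=0.2687;  (l²−L²−(e−x')²−y'²−z²)/2L = -0.1324
  γ=atan2(-0.3079,0.2687)=-0.8533;  ψ=arccos(-0.3239)=1.9007;  θ3=γ+ψ≈1.0473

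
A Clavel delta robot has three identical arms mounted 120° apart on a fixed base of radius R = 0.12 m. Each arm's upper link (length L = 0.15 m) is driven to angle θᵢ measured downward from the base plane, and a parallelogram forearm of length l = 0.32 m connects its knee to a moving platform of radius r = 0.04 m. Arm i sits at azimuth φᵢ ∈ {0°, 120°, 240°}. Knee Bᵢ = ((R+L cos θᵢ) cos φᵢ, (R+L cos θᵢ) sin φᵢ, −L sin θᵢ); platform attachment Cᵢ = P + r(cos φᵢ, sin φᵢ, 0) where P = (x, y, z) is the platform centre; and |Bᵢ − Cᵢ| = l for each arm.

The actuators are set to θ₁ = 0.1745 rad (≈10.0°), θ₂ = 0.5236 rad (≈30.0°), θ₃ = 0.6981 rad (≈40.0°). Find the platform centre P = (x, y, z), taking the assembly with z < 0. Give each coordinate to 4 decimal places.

(0.0607, 0.0229, -0.2980)

S1 = (0.2277·cos0.0°, 0.2277·sin0.0°, -0.0260) = (0.2277, 0.0000, -0.0260)
S2 = (0.2099·cos120.0°, 0.2099·sin120.0°, -0.0750) = (-0.1050, 0.1818, -0.0750)
S3 = (0.1949·cos240.0°, 0.1949·sin240.0°, -0.0964) = (-0.0975, -0.1688, -0.0964)
|S₂|²−|S₁|² = -0.0029;  |S₃|²−|S₁|² = -0.0052
[-0.6653 0.3636 -0.0979]·P = -0.0029;  [-0.6504 -0.3376 -0.1407]·P = -0.0052
Cramer: x(z) = 0.0062-0.1827z;  y(z) = 0.0036-0.0650z
into |P−S₁|² = l²: 1.0376z² + 0.1325z + -0.0526 = 0;  Δ = 0.2361;  z = -0.2980 or 0.1703 → z<0 root = -0.2980
x = 0.0607, y = 0.0229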